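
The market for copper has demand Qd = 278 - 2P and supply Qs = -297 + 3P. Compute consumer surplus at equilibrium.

Consumer surplus = 576

Equilibrium: 278 - 2P = -297 + 3P gives P* = 115, Q* = 48.
Demand choke price (Qd = 0): P = 139.
CS = ½(139 − 115)(48) = 576.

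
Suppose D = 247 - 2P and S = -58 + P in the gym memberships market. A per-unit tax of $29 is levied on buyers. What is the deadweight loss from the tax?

Pre-tax equilibrium: P* = 305/3, Q* = 131/3.
Tax on buyers shifts demand to D = 247 − 2(P + 29) = 189 - 2P.
189 - 2P = -58 + P gives seller price Ps = 247/3; buyers pay Pb = 247/3 + 29 = 334/3.
New quantity: Q = 247 − 2(334/3) = 73/3.
DWL = ½ × 29 × (131/3 − 73/3) = 841/3.

Deadweight loss = 841/3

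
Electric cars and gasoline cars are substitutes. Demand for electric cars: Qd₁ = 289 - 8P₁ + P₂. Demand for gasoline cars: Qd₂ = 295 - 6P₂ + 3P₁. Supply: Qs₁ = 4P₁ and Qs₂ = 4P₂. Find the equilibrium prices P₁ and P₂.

Market 1: 289 - 8P₁ + P₂ = 4P₁ → 12P₁ - P₂ = 289.
Market 2: 10P₂ - 3P₁ = 295.
Eliminating P₂: 10×(1) + 1×(2) gives 117P₁ = 3185, so P₁ = 245/9.
Back-substitute into (2): P₂ = (295 + 3×245/9) / 10 = 113/3.

P₁ = 245/9, P₂ = 113/3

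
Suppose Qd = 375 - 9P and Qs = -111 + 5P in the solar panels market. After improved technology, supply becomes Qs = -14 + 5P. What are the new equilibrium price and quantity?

P' = 389/14, Q' = 1749/14

Original equilibrium: P* = 243/7, Q* = 438/7.
New equilibrium: 375 - 9P = -14 + 5P, so 389 = 14P and P' = 389/14; Q' = 375 − 9(389/14) = 1749/14.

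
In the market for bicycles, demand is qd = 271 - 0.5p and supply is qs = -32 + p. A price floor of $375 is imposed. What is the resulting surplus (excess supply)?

Equilibrium price would be p* = 202, so the floor at 375 binds.
At p = 375: qd = 83.5, qs = 343.
Surplus = 343 − 83.5 = 259.5.

Surplus = 259.5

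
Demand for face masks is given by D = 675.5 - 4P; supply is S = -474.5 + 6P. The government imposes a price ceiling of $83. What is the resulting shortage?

Equilibrium price would be P* = 115, so the ceiling at 83 binds.
At P = 83: D = 675.5 − 4(83) = 343.5, S = -474.5 + 6(83) = 23.5.
Shortage = 343.5 − 23.5 = 320.

Shortage = 320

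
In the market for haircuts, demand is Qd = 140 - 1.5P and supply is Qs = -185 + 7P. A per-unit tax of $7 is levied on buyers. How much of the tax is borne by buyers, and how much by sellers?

Buyers bear 98/17, sellers bear 21/17

Pre-tax equilibrium: P* = 650/17, Q* = 1405/17.
Tax on buyers shifts demand to Qd = 140 − 1.5(P + 7) = 129.5 - 1.5P.
129.5 - 1.5P = -185 + 7P gives seller price Ps = 37; buyers pay Pb = 37 + 7 = 44.
New quantity: Q = 140 − 1.5(44) = 74.
Buyer burden = 44 − 650/17 = 98/17; seller burden = 650/17 − 37 = 21/17.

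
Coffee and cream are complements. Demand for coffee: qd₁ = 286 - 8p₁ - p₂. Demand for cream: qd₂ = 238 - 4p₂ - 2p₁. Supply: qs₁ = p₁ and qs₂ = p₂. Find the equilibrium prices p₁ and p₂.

Market 1: 286 - 8p₁ - p₂ = p₁ → 9p₁ + p₂ = 286.
Market 2: 5p₂ + 2p₁ = 238.
Eliminating p₂: 5×(1) − 1×(2) gives 43p₁ = 1192, so p₁ = 1192/43.
Back-substitute into (2): p₂ = (238 − 2×1192/43) / 5 = 1570/43.

p₁ = 1192/43, p₂ = 1570/43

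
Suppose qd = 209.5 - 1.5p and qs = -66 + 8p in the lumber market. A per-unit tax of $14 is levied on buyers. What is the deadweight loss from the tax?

Deadweight loss = 2352/19

Pre-tax equilibrium: p* = 29, q* = 166.
Tax on buyers shifts demand to qd = 209.5 − 1.5(p + 14) = 188.5 - 1.5p.
188.5 - 1.5p = -66 + 8p gives seller price ps = 509/19; buyers pay pb = 509/19 + 14 = 775/19.
New quantity: q = 209.5 − 1.5(775/19) = 2818/19.
DWL = ½ × 14 × (166 − 2818/19) = 2352/19.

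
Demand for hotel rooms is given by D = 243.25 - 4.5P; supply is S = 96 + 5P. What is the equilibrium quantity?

Q* = 173.5

Set D = S: 243.25 - 4.5P = 96 + 5P.
147.25 = 9.5P, so P* = 15.5.
Q* = 243.25 − 4.5(15.5) = 173.5.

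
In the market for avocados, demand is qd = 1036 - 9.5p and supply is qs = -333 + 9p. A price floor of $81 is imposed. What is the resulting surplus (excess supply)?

Equilibrium price would be p* = 74, so the floor at 81 binds.
At p = 81: qd = 266.5, qs = 396.
Surplus = 396 − 266.5 = 129.5.

Surplus = 129.5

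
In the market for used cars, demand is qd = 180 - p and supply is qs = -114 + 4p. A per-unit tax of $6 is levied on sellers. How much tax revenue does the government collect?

Pre-tax equilibrium: p* = 58.8, q* = 121.2.
Tax on sellers shifts supply to qs = -114 + 4(p − 6) = -138 + 4p.
180 - p = -138 + 4p gives buyer price pb = 63.6; sellers receive ps = 63.6 − 6 = 57.6.
New quantity: q = 180 − 1(63.6) = 116.4.
Revenue = 6 × 116.4 = 698.4.

Tax revenue = 698.4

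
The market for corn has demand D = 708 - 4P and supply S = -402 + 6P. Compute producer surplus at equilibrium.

Equilibrium: 708 - 4P = -402 + 6P gives P* = 111, Q* = 264.
Supply starts at P = 67 (where S = 0).
PS = ½(111 − 67)(264) = 5808.

Producer surplus = 5808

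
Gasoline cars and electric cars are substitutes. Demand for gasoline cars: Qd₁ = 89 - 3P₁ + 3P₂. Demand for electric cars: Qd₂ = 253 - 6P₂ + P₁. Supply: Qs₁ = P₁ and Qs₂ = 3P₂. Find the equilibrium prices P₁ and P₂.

Market 1: 89 - 3P₁ + 3P₂ = P₁ → 4P₁ - 3P₂ = 89.
Market 2: 9P₂ - P₁ = 253.
Eliminating P₂: 9×(1) + 3×(2) gives 33P₁ = 1560, so P₁ = 520/11.
Back-substitute into (2): P₂ = (253 + 1×520/11) / 9 = 367/11.

P₁ = 520/11, P₂ = 367/11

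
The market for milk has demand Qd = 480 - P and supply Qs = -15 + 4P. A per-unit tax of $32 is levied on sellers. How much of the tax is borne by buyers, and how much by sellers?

Buyers bear $25.6, sellers bear $6.4

Pre-tax equilibrium: P* = 99, Q* = 381.
Tax on sellers shifts supply to Qs = -15 + 4(P − 32) = -143 + 4P.
480 - P = -143 + 4P gives buyer price Pb = 124.6; sellers receive Ps = 124.6 − 32 = 92.6.
New quantity: Q = 480 − 1(124.6) = 355.4.
Buyer burden = 124.6 − 99 = 25.6; seller burden = 99 − 92.6 = 6.4.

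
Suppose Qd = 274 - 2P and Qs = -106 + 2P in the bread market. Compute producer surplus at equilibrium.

Equilibrium: 274 - 2P = -106 + 2P gives P* = 95, Q* = 84.
Supply starts at P = 53 (where Qs = 0).
PS = ½(95 − 53)(84) = 1764.

Producer surplus = 1764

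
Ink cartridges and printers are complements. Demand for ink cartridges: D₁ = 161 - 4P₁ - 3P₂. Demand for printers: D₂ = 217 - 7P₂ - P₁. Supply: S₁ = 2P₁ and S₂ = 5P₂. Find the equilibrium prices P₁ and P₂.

P₁ = 427/23, P₂ = 1141/69

Market 1: 161 - 4P₁ - 3P₂ = 2P₁ → 6P₁ + 3P₂ = 161.
Market 2: 12P₂ + P₁ = 217.
Eliminating P₂: 12×(1) − 3×(2) gives 69P₁ = 1281, so P₁ = 427/23.
Back-substitute into (2): P₂ = (217 − 1×427/23) / 12 = 1141/69.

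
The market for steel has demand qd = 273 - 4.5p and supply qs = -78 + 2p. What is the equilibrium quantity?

q* = 30

Set qd = qs: 273 - 4.5p = -78 + 2p.
351 = 6.5p, so p* = 54.
q* = 273 − 4.5(54) = 30.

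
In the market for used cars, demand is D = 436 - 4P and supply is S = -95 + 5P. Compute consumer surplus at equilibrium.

Equilibrium: 436 - 4P = -95 + 5P gives P* = 59, Q* = 200.
Demand choke price (D = 0): P = 109.
CS = ½(109 − 59)(200) = 5000.

Consumer surplus = 5000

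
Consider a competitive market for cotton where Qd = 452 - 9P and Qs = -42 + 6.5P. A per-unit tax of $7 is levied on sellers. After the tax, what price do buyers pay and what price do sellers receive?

Pre-tax equilibrium: P* = 988/31, Q* = 5120/31.
Tax on sellers shifts supply to Qs = -42 + 6.5(P − 7) = -87.5 + 6.5P.
452 - 9P = -87.5 + 6.5P gives buyer price Pb = 1079/31; sellers receive Ps = 1079/31 − 7 = 862/31.
New quantity: Q = 452 − 9(1079/31) = 4301/31.

Buyers pay 1079/31, sellers receive 862/31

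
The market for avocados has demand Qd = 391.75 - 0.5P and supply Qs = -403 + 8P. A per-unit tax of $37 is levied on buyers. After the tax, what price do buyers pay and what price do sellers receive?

Pre-tax equilibrium: P* = 93.5, Q* = 345.
Tax on buyers shifts demand to Qd = 391.75 − 0.5(P + 37) = 373.25 - 0.5P.
373.25 - 0.5P = -403 + 8P gives seller price Ps = 3105/34; buyers pay Pb = 3105/34 + 37 = 4363/34.
New quantity: Q = 391.75 − 0.5(4363/34) = 5569/17.

Buyers pay 4363/34, sellers receive 3105/34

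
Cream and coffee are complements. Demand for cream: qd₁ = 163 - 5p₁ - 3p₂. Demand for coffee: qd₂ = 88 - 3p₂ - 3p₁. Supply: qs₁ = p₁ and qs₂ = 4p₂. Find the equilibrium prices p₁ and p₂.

Market 1: 163 - 5p₁ - 3p₂ = p₁ → 6p₁ + 3p₂ = 163.
Market 2: 7p₂ + 3p₁ = 88.
Eliminating p₂: 7×(1) − 3×(2) gives 33p₁ = 877, so p₁ = 877/33.
Back-substitute into (2): p₂ = (88 − 3×877/33) / 7 = 13/11.

p₁ = 877/33, p₂ = 13/11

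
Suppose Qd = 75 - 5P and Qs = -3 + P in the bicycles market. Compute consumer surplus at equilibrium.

Equilibrium: 75 - 5P = -3 + P gives P* = 13, Q* = 10.
Demand choke price (Qd = 0): P = 15.
CS = ½(15 − 13)(10) = 10.

Consumer surplus = 10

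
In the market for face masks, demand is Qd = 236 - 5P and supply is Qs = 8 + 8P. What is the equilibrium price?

Set Qd = Qs: 236 - 5P = 8 + 8P.
228 = 13P, so P* = 228/13.
Q* = 236 − 5(228/13) = 1928/13.

P* = 228/13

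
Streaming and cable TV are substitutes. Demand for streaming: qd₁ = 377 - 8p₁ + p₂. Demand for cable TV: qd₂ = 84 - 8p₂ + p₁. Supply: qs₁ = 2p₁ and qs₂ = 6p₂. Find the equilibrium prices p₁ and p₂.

p₁ = 5362/139, p₂ = 1217/139

Market 1: 377 - 8p₁ + p₂ = 2p₁ → 10p₁ - p₂ = 377.
Market 2: 14p₂ - p₁ = 84.
Eliminating p₂: 14×(1) + 1×(2) gives 139p₁ = 5362, so p₁ = 5362/139.
Back-substitute into (2): p₂ = (84 + 1×5362/139) / 14 = 1217/139.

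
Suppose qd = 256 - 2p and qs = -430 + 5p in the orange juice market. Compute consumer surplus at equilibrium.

Consumer surplus = 900

Equilibrium: 256 - 2p = -430 + 5p gives p* = 98, q* = 60.
Demand choke price (qd = 0): p = 128.
CS = ½(128 − 98)(60) = 900.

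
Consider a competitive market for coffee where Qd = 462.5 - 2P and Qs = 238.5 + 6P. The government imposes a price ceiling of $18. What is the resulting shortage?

Shortage = 80

Equilibrium price would be P* = 28, so the ceiling at 18 binds.
At P = 18: Qd = 462.5 − 2(18) = 426.5, Qs = 238.5 + 6(18) = 346.5.
Shortage = 426.5 − 346.5 = 80.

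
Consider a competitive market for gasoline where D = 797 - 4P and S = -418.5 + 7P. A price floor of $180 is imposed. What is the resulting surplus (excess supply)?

Equilibrium price would be P* = 110.5, so the floor at 180 binds.
At P = 180: D = 77, S = 841.5.
Surplus = 841.5 − 77 = 764.5.

Surplus = 764.5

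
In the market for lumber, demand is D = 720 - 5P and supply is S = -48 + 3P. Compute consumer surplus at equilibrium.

Consumer surplus = 5760

Equilibrium: 720 - 5P = -48 + 3P gives P* = 96, Q* = 240.
Demand choke price (D = 0): P = 144.
CS = ½(144 − 96)(240) = 5760.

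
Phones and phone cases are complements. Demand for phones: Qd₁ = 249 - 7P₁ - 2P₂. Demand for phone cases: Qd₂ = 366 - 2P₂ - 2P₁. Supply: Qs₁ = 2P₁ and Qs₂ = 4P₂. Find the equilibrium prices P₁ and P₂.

P₁ = 15.24, P₂ = 55.92

Market 1: 249 - 7P₁ - 2P₂ = 2P₁ → 9P₁ + 2P₂ = 249.
Market 2: 6P₂ + 2P₁ = 366.
Eliminating P₂: 6×(1) − 2×(2) gives 50P₁ = 762, so P₁ = 15.24.
Back-substitute into (2): P₂ = (366 − 2×15.24) / 6 = 55.92.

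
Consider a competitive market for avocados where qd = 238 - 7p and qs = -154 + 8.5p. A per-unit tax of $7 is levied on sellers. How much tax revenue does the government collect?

Tax revenue = 7399/31

Pre-tax equilibrium: p* = 784/31, q* = 1890/31.
Tax on sellers shifts supply to qs = -154 + 8.5(p − 7) = -213.5 + 8.5p.
238 - 7p = -213.5 + 8.5p gives buyer price pb = 903/31; sellers receive ps = 903/31 − 7 = 686/31.
New quantity: q = 238 − 7(903/31) = 1057/31.
Revenue = 7 × 1057/31 = 7399/31.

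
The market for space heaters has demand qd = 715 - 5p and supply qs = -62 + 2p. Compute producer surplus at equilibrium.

Equilibrium: 715 - 5p = -62 + 2p gives p* = 111, q* = 160.
Supply starts at p = 31 (where qs = 0).
PS = ½(111 − 31)(160) = 6400.

Producer surplus = 6400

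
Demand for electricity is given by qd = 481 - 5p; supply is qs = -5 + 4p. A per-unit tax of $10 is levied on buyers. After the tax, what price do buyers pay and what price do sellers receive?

Buyers pay 526/9, sellers receive 436/9

Pre-tax equilibrium: p* = 54, q* = 211.
Tax on buyers shifts demand to qd = 481 − 5(p + 10) = 431 - 5p.
431 - 5p = -5 + 4p gives seller price ps = 436/9; buyers pay pb = 436/9 + 10 = 526/9.
New quantity: q = 481 − 5(526/9) = 1699/9.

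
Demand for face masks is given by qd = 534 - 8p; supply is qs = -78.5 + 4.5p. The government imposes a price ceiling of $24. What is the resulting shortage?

Equilibrium price would be p* = 49, so the ceiling at 24 binds.
At p = 24: qd = 534 − 8(24) = 342, qs = -78.5 + 4.5(24) = 29.5.
Shortage = 342 − 29.5 = 312.5.

Shortage = 312.5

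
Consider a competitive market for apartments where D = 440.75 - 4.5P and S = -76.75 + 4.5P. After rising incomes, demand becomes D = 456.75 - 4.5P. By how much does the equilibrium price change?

ΔP = 16/9

Original equilibrium: P* = 57.5, Q* = 182.
New equilibrium: 456.75 - 4.5P = -76.75 + 4.5P, so 533.5 = 9P and P' = 1067/18; Q' = 456.75 − 4.5(1067/18) = 190.
Change in price: 1067/18 − 57.5 = 16/9.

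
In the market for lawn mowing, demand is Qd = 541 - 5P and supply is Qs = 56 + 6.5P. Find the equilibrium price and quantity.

P* = 970/23, Q* = 7593/23

Set Qd = Qs: 541 - 5P = 56 + 6.5P.
485 = 11.5P, so P* = 970/23.
Q* = 541 − 5(970/23) = 7593/23.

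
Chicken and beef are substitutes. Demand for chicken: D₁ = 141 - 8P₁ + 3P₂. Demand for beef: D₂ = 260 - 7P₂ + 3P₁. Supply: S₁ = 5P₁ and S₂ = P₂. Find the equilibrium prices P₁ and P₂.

Market 1: 141 - 8P₁ + 3P₂ = 5P₁ → 13P₁ - 3P₂ = 141.
Market 2: 8P₂ - 3P₁ = 260.
Eliminating P₂: 8×(1) + 3×(2) gives 95P₁ = 1908, so P₁ = 1908/95.
Back-substitute into (2): P₂ = (260 + 3×1908/95) / 8 = 3803/95.

P₁ = 1908/95, P₂ = 3803/95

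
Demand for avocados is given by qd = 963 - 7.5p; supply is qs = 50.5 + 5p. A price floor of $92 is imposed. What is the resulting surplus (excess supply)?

Equilibrium price would be p* = 73, so the floor at 92 binds.
At p = 92: qd = 273, qs = 510.5.
Surplus = 510.5 − 273 = 237.5.

Surplus = 237.5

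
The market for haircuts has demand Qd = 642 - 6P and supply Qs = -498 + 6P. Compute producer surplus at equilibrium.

Equilibrium: 642 - 6P = -498 + 6P gives P* = 95, Q* = 72.
Supply starts at P = 83 (where Qs = 0).
PS = ½(95 − 83)(72) = 432.

Producer surplus = 432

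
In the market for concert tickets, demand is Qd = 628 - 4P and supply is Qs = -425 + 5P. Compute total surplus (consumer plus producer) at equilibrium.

Equilibrium: 628 - 4P = -425 + 5P gives P* = 117, Q* = 160.
Demand choke price: P = 157; supply starts at P = 85.
CS = ½(157 − 117)(160) = 3200; PS = ½(117 − 85)(160) = 2560.

Total surplus = 5760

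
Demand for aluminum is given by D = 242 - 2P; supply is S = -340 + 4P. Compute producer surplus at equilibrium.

Producer surplus = 288

Equilibrium: 242 - 2P = -340 + 4P gives P* = 97, Q* = 48.
Supply starts at P = 85 (where S = 0).
PS = ½(97 − 85)(48) = 288.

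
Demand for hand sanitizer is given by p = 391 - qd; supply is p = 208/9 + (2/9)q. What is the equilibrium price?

Set the two price expressions equal: 391 - q = 208/9 + (2/9)q.
3311/9 = (11/9)q, so q* = 301.
p* = 391 − (1)(301) = 90.

p* = 90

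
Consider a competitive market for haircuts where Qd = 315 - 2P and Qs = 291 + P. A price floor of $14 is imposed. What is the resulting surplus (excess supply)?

Equilibrium price would be P* = 8, so the floor at 14 binds.
At P = 14: Qd = 287, Qs = 305.
Surplus = 305 − 287 = 18.

Surplus = 18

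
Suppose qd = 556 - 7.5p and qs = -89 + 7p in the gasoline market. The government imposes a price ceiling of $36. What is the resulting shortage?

Equilibrium price would be p* = 1290/29, so the ceiling at 36 binds.
At p = 36: qd = 556 − 7.5(36) = 286, qs = -89 + 7(36) = 163.
Shortage = 286 − 163 = 123.

Shortage = 123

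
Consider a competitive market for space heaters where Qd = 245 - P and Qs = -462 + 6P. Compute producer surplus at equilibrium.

Equilibrium: 245 - P = -462 + 6P gives P* = 101, Q* = 144.
Supply starts at P = 77 (where Qs = 0).
PS = ½(101 − 77)(144) = 1728.

Producer surplus = 1728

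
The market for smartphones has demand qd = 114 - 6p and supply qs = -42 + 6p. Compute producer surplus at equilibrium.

Equilibrium: 114 - 6p = -42 + 6p gives p* = 13, q* = 36.
Supply starts at p = 7 (where qs = 0).
PS = ½(13 − 7)(36) = 108.

Producer surplus = 108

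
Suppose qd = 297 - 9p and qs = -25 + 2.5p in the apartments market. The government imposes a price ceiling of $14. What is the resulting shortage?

Equilibrium price would be p* = 28, so the ceiling at 14 binds.
At p = 14: qd = 297 − 9(14) = 171, qs = -25 + 2.5(14) = 10.
Shortage = 171 − 10 = 161.

Shortage = 161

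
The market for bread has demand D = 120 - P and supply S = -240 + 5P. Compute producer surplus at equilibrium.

Equilibrium: 120 - P = -240 + 5P gives P* = 60, Q* = 60.
Supply starts at P = 48 (where S = 0).
PS = ½(60 − 48)(60) = 360.

Producer surplus = 360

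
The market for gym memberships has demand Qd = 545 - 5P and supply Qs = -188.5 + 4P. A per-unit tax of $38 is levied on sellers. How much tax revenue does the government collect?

Tax revenue = 18145/9

Pre-tax equilibrium: P* = 81.5, Q* = 137.5.
Tax on sellers shifts supply to Qs = -188.5 + 4(P − 38) = -340.5 + 4P.
545 - 5P = -340.5 + 4P gives buyer price Pb = 1771/18; sellers receive Ps = 1771/18 − 38 = 1087/18.
New quantity: Q = 545 − 5(1771/18) = 955/18.
Revenue = 38 × 955/18 = 18145/9.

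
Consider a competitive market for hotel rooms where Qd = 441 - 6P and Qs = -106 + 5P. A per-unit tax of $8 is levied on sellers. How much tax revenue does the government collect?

Tax revenue = 10632/11

Pre-tax equilibrium: P* = 547/11, Q* = 1569/11.
Tax on sellers shifts supply to Qs = -106 + 5(P − 8) = -146 + 5P.
441 - 6P = -146 + 5P gives buyer price Pb = 587/11; sellers receive Ps = 587/11 − 8 = 499/11.
New quantity: Q = 441 − 6(587/11) = 1329/11.
Revenue = 8 × 1329/11 = 10632/11.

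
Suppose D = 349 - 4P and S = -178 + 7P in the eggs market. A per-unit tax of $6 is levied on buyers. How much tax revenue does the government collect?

Tax revenue = 9378/11

Pre-tax equilibrium: P* = 527/11, Q* = 1731/11.
Tax on buyers shifts demand to D = 349 − 4(P + 6) = 325 - 4P.
325 - 4P = -178 + 7P gives seller price Ps = 503/11; buyers pay Pb = 503/11 + 6 = 569/11.
New quantity: Q = 349 − 4(569/11) = 1563/11.
Revenue = 6 × 1563/11 = 9378/11.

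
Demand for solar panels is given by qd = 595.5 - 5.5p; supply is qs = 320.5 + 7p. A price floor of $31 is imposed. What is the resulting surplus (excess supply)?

Surplus = 112.5

Equilibrium price would be p* = 22, so the floor at 31 binds.
At p = 31: qd = 425, qs = 537.5.
Surplus = 537.5 − 425 = 112.5.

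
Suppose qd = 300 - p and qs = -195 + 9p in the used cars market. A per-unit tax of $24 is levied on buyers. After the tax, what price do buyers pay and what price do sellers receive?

Pre-tax equilibrium: p* = 49.5, q* = 250.5.
Tax on buyers shifts demand to qd = 300 − 1(p + 24) = 276 - p.
276 - p = -195 + 9p gives seller price ps = 47.1; buyers pay pb = 47.1 + 24 = 71.1.
New quantity: q = 300 − 1(71.1) = 228.9.

Buyers pay $71.1, sellers receive $47.1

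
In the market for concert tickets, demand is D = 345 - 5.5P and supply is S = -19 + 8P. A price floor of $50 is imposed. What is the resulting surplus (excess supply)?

Surplus = 311

Equilibrium price would be P* = 728/27, so the floor at 50 binds.
At P = 50: D = 70, S = 381.
Surplus = 381 − 70 = 311.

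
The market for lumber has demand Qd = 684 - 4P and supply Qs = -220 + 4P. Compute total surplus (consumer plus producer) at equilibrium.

Equilibrium: 684 - 4P = -220 + 4P gives P* = 113, Q* = 232.
Demand choke price: P = 171; supply starts at P = 55.
CS = ½(171 − 113)(232) = 6728; PS = ½(113 − 55)(232) = 6728.

Total surplus = 13456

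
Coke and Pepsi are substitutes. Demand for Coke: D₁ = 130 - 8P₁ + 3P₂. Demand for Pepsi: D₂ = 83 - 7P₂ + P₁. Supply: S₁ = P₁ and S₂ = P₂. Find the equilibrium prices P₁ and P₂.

Market 1: 130 - 8P₁ + 3P₂ = P₁ → 9P₁ - 3P₂ = 130.
Market 2: 8P₂ - P₁ = 83.
Eliminating P₂: 8×(1) + 3×(2) gives 69P₁ = 1289, so P₁ = 1289/69.
Back-substitute into (2): P₂ = (83 + 1×1289/69) / 8 = 877/69.

P₁ = 1289/69, P₂ = 877/69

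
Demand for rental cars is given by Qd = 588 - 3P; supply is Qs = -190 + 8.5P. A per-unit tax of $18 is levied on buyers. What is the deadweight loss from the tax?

Pre-tax equilibrium: P* = 1556/23, Q* = 8856/23.
Tax on buyers shifts demand to Qd = 588 − 3(P + 18) = 534 - 3P.
534 - 3P = -190 + 8.5P gives seller price Ps = 1448/23; buyers pay Pb = 1448/23 + 18 = 1862/23.
New quantity: Q = 588 − 3(1862/23) = 7938/23.
DWL = ½ × 18 × (8856/23 − 7938/23) = 8262/23.

Deadweight loss = 8262/23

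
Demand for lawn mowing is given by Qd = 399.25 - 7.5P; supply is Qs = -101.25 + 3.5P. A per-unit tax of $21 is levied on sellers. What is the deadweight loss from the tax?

Deadweight loss = 46305/88

Pre-tax equilibrium: P* = 45.5, Q* = 58.
Tax on sellers shifts supply to Qs = -101.25 + 3.5(P − 21) = -174.75 + 3.5P.
399.25 - 7.5P = -174.75 + 3.5P gives buyer price Pb = 574/11; sellers receive Ps = 574/11 − 21 = 343/11.
New quantity: Q = 399.25 − 7.5(574/11) = 347/44.
DWL = ½ × 21 × (58 − 347/44) = 46305/88.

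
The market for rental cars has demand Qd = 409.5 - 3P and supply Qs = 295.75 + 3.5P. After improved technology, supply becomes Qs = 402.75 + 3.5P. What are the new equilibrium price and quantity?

Original equilibrium: P* = 17.5, Q* = 357.
New equilibrium: 409.5 - 3P = 402.75 + 3.5P, so 6.75 = 6.5P and P' = 27/26; Q' = 409.5 − 3(27/26) = 5283/13.

P' = 27/26, Q' = 5283/13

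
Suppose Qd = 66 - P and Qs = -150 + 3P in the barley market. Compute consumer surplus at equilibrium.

Equilibrium: 66 - P = -150 + 3P gives P* = 54, Q* = 12.
Demand choke price (Qd = 0): P = 66.
CS = ½(66 − 54)(12) = 72.

Consumer surplus = 72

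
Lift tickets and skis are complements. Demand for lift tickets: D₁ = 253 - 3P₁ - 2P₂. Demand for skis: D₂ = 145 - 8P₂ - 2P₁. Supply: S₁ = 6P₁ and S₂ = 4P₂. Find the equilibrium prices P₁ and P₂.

Market 1: 253 - 3P₁ - 2P₂ = 6P₁ → 9P₁ + 2P₂ = 253.
Market 2: 12P₂ + 2P₁ = 145.
Eliminating P₂: 12×(1) − 2×(2) gives 104P₁ = 2746, so P₁ = 1373/52.
Back-substitute into (2): P₂ = (145 − 2×1373/52) / 12 = 799/104.

P₁ = 1373/52, P₂ = 799/104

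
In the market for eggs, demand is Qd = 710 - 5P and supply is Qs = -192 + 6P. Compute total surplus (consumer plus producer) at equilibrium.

Equilibrium: 710 - 5P = -192 + 6P gives P* = 82, Q* = 300.
Demand choke price: P = 142; supply starts at P = 32.
CS = ½(142 − 82)(300) = 9000; PS = ½(82 − 32)(300) = 7500.

Total surplus = 16500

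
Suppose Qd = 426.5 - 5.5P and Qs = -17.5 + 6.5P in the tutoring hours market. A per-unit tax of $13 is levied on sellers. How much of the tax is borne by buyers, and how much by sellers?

Buyers bear 169/24, sellers bear 143/24

Pre-tax equilibrium: P* = 37, Q* = 223.
Tax on sellers shifts supply to Qs = -17.5 + 6.5(P − 13) = -102 + 6.5P.
426.5 - 5.5P = -102 + 6.5P gives buyer price Pb = 1057/24; sellers receive Ps = 1057/24 − 13 = 745/24.
New quantity: Q = 426.5 − 5.5(1057/24) = 8845/48.
Buyer burden = 1057/24 − 37 = 169/24; seller burden = 37 − 745/24 = 143/24.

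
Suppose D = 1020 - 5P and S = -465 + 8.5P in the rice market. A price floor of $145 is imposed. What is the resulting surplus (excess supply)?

Equilibrium price would be P* = 110, so the floor at 145 binds.
At P = 145: D = 295, S = 767.5.
Surplus = 767.5 − 295 = 472.5.

Surplus = 472.5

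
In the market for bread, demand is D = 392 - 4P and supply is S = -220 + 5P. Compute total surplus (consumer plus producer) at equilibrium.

Equilibrium: 392 - 4P = -220 + 5P gives P* = 68, Q* = 120.
Demand choke price: P = 98; supply starts at P = 44.
CS = ½(98 − 68)(120) = 1800; PS = ½(68 − 44)(120) = 1440.

Total surplus = 3240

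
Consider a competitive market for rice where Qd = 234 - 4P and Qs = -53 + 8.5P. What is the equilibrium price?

P* = 22.96

Set Qd = Qs: 234 - 4P = -53 + 8.5P.
287 = 12.5P, so P* = 22.96.
Q* = 234 − 4(22.96) = 142.16.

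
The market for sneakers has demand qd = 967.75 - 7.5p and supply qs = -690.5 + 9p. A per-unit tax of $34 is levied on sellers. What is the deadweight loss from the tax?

Pre-tax equilibrium: p* = 100.5, q* = 214.
Tax on sellers shifts supply to qs = -690.5 + 9(p − 34) = -996.5 + 9p.
967.75 - 7.5p = -996.5 + 9p gives buyer price pb = 2619/22; sellers receive ps = 2619/22 − 34 = 1871/22.
New quantity: q = 967.75 − 7.5(2619/22) = 824/11.
DWL = ½ × 34 × (214 − 824/11) = 26010/11.

Deadweight loss = 26010/11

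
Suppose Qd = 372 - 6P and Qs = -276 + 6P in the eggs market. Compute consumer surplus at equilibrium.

Consumer surplus = 192

Equilibrium: 372 - 6P = -276 + 6P gives P* = 54, Q* = 48.
Demand choke price (Qd = 0): P = 62.
CS = ½(62 − 54)(48) = 192.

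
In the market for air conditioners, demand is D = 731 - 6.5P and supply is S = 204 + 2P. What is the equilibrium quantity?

Q* = 328

Set D = S: 731 - 6.5P = 204 + 2P.
527 = 8.5P, so P* = 62.
Q* = 731 − 6.5(62) = 328.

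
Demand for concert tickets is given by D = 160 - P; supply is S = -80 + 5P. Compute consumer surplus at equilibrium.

Consumer surplus = 7200

Equilibrium: 160 - P = -80 + 5P gives P* = 40, Q* = 120.
Demand choke price (D = 0): P = 160.
CS = ½(160 − 40)(120) = 7200.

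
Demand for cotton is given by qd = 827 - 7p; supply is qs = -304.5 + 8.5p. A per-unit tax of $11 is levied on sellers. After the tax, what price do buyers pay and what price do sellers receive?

Pre-tax equilibrium: p* = 73, q* = 316.
Tax on sellers shifts supply to qs = -304.5 + 8.5(p − 11) = -398 + 8.5p.
827 - 7p = -398 + 8.5p gives buyer price pb = 2450/31; sellers receive ps = 2450/31 − 11 = 2109/31.
New quantity: q = 827 − 7(2450/31) = 8487/31.

Buyers pay 2450/31, sellers receive 2109/31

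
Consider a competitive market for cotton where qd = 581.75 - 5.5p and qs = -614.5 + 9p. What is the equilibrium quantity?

q* = 128

Set qd = qs: 581.75 - 5.5p = -614.5 + 9p.
1196.25 = 14.5p, so p* = 82.5.
q* = 581.75 − 5.5(82.5) = 128.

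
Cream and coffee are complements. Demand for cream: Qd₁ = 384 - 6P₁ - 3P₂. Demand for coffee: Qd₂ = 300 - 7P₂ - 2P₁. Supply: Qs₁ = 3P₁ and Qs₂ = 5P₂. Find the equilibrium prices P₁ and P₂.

Market 1: 384 - 6P₁ - 3P₂ = 3P₁ → 9P₁ + 3P₂ = 384.
Market 2: 12P₂ + 2P₁ = 300.
Eliminating P₂: 12×(1) − 3×(2) gives 102P₁ = 3708, so P₁ = 618/17.
Back-substitute into (2): P₂ = (300 − 2×618/17) / 12 = 322/17.

P₁ = 618/17, P₂ = 322/17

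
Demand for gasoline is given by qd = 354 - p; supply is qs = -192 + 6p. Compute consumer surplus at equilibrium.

Consumer surplus = 38088

Equilibrium: 354 - p = -192 + 6p gives p* = 78, q* = 276.
Demand choke price (qd = 0): p = 354.
CS = ½(354 − 78)(276) = 38088.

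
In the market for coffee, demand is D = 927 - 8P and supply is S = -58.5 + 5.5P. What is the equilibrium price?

Set D = S: 927 - 8P = -58.5 + 5.5P.
985.5 = 13.5P, so P* = 73.
Q* = 927 − 8(73) = 343.

P* = 73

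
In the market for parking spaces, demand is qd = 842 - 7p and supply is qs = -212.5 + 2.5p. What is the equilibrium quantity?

q* = 65

Set qd = qs: 842 - 7p = -212.5 + 2.5p.
1054.5 = 9.5p, so p* = 111.
q* = 842 − 7(111) = 65.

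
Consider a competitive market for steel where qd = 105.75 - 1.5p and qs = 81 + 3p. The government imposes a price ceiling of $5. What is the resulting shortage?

Shortage = 2.25

Equilibrium price would be p* = 5.5, so the ceiling at 5 binds.
At p = 5: qd = 105.75 − 1.5(5) = 98.25, qs = 81 + 3(5) = 96.
Shortage = 98.25 − 96 = 2.25.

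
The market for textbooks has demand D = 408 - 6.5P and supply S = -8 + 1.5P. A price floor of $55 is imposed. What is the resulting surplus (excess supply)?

Surplus = 24

Equilibrium price would be P* = 52, so the floor at 55 binds.
At P = 55: D = 50.5, S = 74.5.
Surplus = 74.5 − 50.5 = 24.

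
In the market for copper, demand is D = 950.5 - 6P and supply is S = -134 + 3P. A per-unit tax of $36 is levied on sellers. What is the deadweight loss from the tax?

Pre-tax equilibrium: P* = 120.5, Q* = 227.5.
Tax on sellers shifts supply to S = -134 + 3(P − 36) = -242 + 3P.
950.5 - 6P = -242 + 3P gives buyer price Pb = 132.5; sellers receive Ps = 132.5 − 36 = 96.5.
New quantity: Q = 950.5 − 6(132.5) = 155.5.
DWL = ½ × 36 × (227.5 − 155.5) = 1296.

Deadweight loss = 1296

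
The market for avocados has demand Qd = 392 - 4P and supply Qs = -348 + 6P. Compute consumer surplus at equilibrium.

Equilibrium: 392 - 4P = -348 + 6P gives P* = 74, Q* = 96.
Demand choke price (Qd = 0): P = 98.
CS = ½(98 − 74)(96) = 1152.

Consumer surplus = 1152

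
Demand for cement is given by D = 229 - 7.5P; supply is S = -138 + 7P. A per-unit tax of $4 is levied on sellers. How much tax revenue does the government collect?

Tax revenue = 2864/29

Pre-tax equilibrium: P* = 734/29, Q* = 1136/29.
Tax on sellers shifts supply to S = -138 + 7(P − 4) = -166 + 7P.
229 - 7.5P = -166 + 7P gives buyer price Pb = 790/29; sellers receive Ps = 790/29 − 4 = 674/29.
New quantity: Q = 229 − 7.5(790/29) = 716/29.
Revenue = 4 × 716/29 = 2864/29.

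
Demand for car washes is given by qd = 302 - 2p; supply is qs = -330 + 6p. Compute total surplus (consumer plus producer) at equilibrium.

Equilibrium: 302 - 2p = -330 + 6p gives p* = 79, q* = 144.
Demand choke price: p = 151; supply starts at p = 55.
CS = ½(151 − 79)(144) = 5184; PS = ½(79 − 55)(144) = 1728.

Total surplus = 6912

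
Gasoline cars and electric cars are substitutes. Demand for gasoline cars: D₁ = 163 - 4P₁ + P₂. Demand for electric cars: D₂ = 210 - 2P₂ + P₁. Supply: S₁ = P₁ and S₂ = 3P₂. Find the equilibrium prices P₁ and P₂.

Market 1: 163 - 4P₁ + P₂ = P₁ → 5P₁ - P₂ = 163.
Market 2: 5P₂ - P₁ = 210.
Eliminating P₂: 5×(1) + 1×(2) gives 24P₁ = 1025, so P₁ = 1025/24.
Back-substitute into (2): P₂ = (210 + 1×1025/24) / 5 = 1213/24.

P₁ = 1025/24, P₂ = 1213/24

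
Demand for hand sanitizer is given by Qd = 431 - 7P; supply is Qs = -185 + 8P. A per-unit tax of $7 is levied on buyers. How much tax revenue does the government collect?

Pre-tax equilibrium: P* = 616/15, Q* = 2153/15.
Tax on buyers shifts demand to Qd = 431 − 7(P + 7) = 382 - 7P.
382 - 7P = -185 + 8P gives seller price Ps = 37.8; buyers pay Pb = 37.8 + 7 = 44.8.
New quantity: Q = 431 − 7(44.8) = 117.4.
Revenue = 7 × 117.4 = 821.8.

Tax revenue = 821.8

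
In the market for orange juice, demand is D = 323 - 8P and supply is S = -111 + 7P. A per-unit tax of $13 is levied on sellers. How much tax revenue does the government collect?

Pre-tax equilibrium: P* = 434/15, Q* = 1373/15.
Tax on sellers shifts supply to S = -111 + 7(P − 13) = -202 + 7P.
323 - 8P = -202 + 7P gives buyer price Pb = 35; sellers receive Ps = 35 − 13 = 22.
New quantity: Q = 323 − 8(35) = 43.
Revenue = 13 × 43 = 559.

Tax revenue = 559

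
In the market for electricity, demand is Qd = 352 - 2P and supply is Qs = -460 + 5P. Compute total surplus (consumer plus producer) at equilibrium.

Total surplus = 5040

Equilibrium: 352 - 2P = -460 + 5P gives P* = 116, Q* = 120.
Demand choke price: P = 176; supply starts at P = 92.
CS = ½(176 − 116)(120) = 3600; PS = ½(116 − 92)(120) = 1440.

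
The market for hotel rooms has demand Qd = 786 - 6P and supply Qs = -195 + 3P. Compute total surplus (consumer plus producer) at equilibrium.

Equilibrium: 786 - 6P = -195 + 3P gives P* = 109, Q* = 132.
Demand choke price: P = 131; supply starts at P = 65.
CS = ½(131 − 109)(132) = 1452; PS = ½(109 − 65)(132) = 2904.

Total surplus = 4356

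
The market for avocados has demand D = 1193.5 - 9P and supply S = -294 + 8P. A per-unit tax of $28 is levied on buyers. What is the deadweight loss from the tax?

Deadweight loss = 28224/17

Pre-tax equilibrium: P* = 87.5, Q* = 406.
Tax on buyers shifts demand to D = 1193.5 − 9(P + 28) = 941.5 - 9P.
941.5 - 9P = -294 + 8P gives seller price Ps = 2471/34; buyers pay Pb = 2471/34 + 28 = 3423/34.
New quantity: Q = 1193.5 − 9(3423/34) = 4886/17.
DWL = ½ × 28 × (406 − 4886/17) = 28224/17.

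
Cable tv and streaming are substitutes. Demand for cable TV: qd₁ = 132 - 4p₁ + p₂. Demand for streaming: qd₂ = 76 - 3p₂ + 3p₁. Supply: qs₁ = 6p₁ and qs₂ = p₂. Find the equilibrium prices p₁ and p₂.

Market 1: 132 - 4p₁ + p₂ = 6p₁ → 10p₁ - p₂ = 132.
Market 2: 4p₂ - 3p₁ = 76.
Eliminating p₂: 4×(1) + 1×(2) gives 37p₁ = 604, so p₁ = 604/37.
Back-substitute into (2): p₂ = (76 + 3×604/37) / 4 = 1156/37.

p₁ = 604/37, p₂ = 1156/37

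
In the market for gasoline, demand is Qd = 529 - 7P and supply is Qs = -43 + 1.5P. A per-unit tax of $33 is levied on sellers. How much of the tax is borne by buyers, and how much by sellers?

Buyers bear 99/17, sellers bear 462/17

Pre-tax equilibrium: P* = 1144/17, Q* = 985/17.
Tax on sellers shifts supply to Qs = -43 + 1.5(P − 33) = -92.5 + 1.5P.
529 - 7P = -92.5 + 1.5P gives buyer price Pb = 1243/17; sellers receive Ps = 1243/17 − 33 = 682/17.
New quantity: Q = 529 − 7(1243/17) = 292/17.
Buyer burden = 1243/17 − 1144/17 = 99/17; seller burden = 1144/17 − 682/17 = 462/17.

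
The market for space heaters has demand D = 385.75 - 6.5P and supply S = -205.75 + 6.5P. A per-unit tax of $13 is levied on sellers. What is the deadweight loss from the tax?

Pre-tax equilibrium: P* = 45.5, Q* = 90.
Tax on sellers shifts supply to S = -205.75 + 6.5(P − 13) = -290.25 + 6.5P.
385.75 - 6.5P = -290.25 + 6.5P gives buyer price Pb = 52; sellers receive Ps = 52 − 13 = 39.
New quantity: Q = 385.75 − 6.5(52) = 47.75.
DWL = ½ × 13 × (90 − 47.75) = 274.625.

Deadweight loss = 274.625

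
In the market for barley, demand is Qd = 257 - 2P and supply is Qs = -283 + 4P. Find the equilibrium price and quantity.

P* = 90, Q* = 77

Set Qd = Qs: 257 - 2P = -283 + 4P.
540 = 6P, so P* = 90.
Q* = 257 − 2(90) = 77.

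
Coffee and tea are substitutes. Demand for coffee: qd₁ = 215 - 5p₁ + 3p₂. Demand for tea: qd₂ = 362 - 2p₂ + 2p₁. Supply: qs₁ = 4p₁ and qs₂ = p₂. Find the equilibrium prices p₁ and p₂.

p₁ = 577/7, p₂ = 3688/21

Market 1: 215 - 5p₁ + 3p₂ = 4p₁ → 9p₁ - 3p₂ = 215.
Market 2: 3p₂ - 2p₁ = 362.
Eliminating p₂: 3×(1) + 3×(2) gives 21p₁ = 1731, so p₁ = 577/7.
Back-substitute into (2): p₂ = (362 + 2×577/7) / 3 = 3688/21.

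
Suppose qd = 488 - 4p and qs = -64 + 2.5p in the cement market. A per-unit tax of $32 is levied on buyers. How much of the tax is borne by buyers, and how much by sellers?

Buyers bear 160/13, sellers bear 256/13

Pre-tax equilibrium: p* = 1104/13, q* = 1928/13.
Tax on buyers shifts demand to qd = 488 − 4(p + 32) = 360 - 4p.
360 - 4p = -64 + 2.5p gives seller price ps = 848/13; buyers pay pb = 848/13 + 32 = 1264/13.
New quantity: q = 488 − 4(1264/13) = 1288/13.
Buyer burden = 1264/13 − 1104/13 = 160/13; seller burden = 1104/13 − 848/13 = 256/13.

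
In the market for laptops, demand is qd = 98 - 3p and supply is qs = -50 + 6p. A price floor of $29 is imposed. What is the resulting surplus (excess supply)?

Surplus = 113

Equilibrium price would be p* = 148/9, so the floor at 29 binds.
At p = 29: qd = 11, qs = 124.
Surplus = 124 − 11 = 113.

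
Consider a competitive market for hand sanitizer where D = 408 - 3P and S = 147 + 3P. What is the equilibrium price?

P* = 43.5

Set D = S: 408 - 3P = 147 + 3P.
261 = 6P, so P* = 43.5.
Q* = 408 − 3(43.5) = 277.5.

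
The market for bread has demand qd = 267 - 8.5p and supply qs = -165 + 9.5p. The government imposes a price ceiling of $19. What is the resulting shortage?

Equilibrium price would be p* = 24, so the ceiling at 19 binds.
At p = 19: qd = 267 − 8.5(19) = 105.5, qs = -165 + 9.5(19) = 15.5.
Shortage = 105.5 − 15.5 = 90.

Shortage = 90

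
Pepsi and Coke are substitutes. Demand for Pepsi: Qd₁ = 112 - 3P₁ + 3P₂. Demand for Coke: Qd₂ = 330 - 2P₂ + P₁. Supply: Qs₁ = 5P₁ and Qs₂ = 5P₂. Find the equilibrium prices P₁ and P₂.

P₁ = 1774/53, P₂ = 2752/53

Market 1: 112 - 3P₁ + 3P₂ = 5P₁ → 8P₁ - 3P₂ = 112.
Market 2: 7P₂ - P₁ = 330.
Eliminating P₂: 7×(1) + 3×(2) gives 53P₁ = 1774, so P₁ = 1774/53.
Back-substitute into (2): P₂ = (330 + 1×1774/53) / 7 = 2752/53.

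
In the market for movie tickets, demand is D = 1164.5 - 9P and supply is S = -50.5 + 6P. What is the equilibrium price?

Set D = S: 1164.5 - 9P = -50.5 + 6P.
1215 = 15P, so P* = 81.
Q* = 1164.5 − 9(81) = 435.5.

P* = 81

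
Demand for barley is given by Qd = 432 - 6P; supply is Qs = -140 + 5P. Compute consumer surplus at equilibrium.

Consumer surplus = 1200

Equilibrium: 432 - 6P = -140 + 5P gives P* = 52, Q* = 120.
Demand choke price (Qd = 0): P = 72.
CS = ½(72 − 52)(120) = 1200.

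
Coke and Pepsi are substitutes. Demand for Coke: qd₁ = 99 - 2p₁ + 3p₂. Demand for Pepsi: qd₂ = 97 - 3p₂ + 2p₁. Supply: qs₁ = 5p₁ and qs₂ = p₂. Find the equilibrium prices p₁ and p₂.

Market 1: 99 - 2p₁ + 3p₂ = 5p₁ → 7p₁ - 3p₂ = 99.
Market 2: 4p₂ - 2p₁ = 97.
Eliminating p₂: 4×(1) + 3×(2) gives 22p₁ = 687, so p₁ = 687/22.
Back-substitute into (2): p₂ = (97 + 2×687/22) / 4 = 877/22.

p₁ = 687/22, p₂ = 877/22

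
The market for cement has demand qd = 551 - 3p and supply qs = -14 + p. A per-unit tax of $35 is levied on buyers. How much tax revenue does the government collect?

Pre-tax equilibrium: p* = 141.25, q* = 127.25.
Tax on buyers shifts demand to qd = 551 − 3(p + 35) = 446 - 3p.
446 - 3p = -14 + p gives seller price ps = 115; buyers pay pb = 115 + 35 = 150.
New quantity: q = 551 − 3(150) = 101.
Revenue = 35 × 101 = 3535.

Tax revenue = 3535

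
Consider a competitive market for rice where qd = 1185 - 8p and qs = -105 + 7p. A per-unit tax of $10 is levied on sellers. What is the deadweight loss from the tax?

Deadweight loss = 560/3

Pre-tax equilibrium: p* = 86, q* = 497.
Tax on sellers shifts supply to qs = -105 + 7(p − 10) = -175 + 7p.
1185 - 8p = -175 + 7p gives buyer price pb = 272/3; sellers receive ps = 272/3 − 10 = 242/3.
New quantity: q = 1185 − 8(272/3) = 1379/3.
DWL = ½ × 10 × (497 − 1379/3) = 560/3.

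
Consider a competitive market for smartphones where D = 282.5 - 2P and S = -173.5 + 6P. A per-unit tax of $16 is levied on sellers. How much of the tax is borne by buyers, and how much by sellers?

Buyers bear $12, sellers bear $4

Pre-tax equilibrium: P* = 57, Q* = 168.5.
Tax on sellers shifts supply to S = -173.5 + 6(P − 16) = -269.5 + 6P.
282.5 - 2P = -269.5 + 6P gives buyer price Pb = 69; sellers receive Ps = 69 − 16 = 53.
New quantity: Q = 282.5 − 2(69) = 144.5.
Buyer burden = 69 − 57 = 12; seller burden = 57 − 53 = 4.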